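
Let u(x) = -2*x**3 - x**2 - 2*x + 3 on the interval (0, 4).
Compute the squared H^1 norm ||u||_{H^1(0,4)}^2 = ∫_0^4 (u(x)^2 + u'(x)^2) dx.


||u||_{H^1}^2 = 481060/21

The H^1 norm (squared) on an interval (0, L) is
  ||u||_{H^1}^2 = ∫_0^L u(x)^2 dx + ∫_0^L u'(x)^2 dx.
Compute u'(x) = -6*x**2 - 2*x - 2.
Then u(x)^2 = 4*x**6 + 4*x**5 + 9*x**4 - 8*x**3 - 2*x**2 - 12*x + 9 and u'(x)^2 = 36*x**4 + 24*x**3 + 28*x**2 + 8*x + 4.
Integrate each monomial from 0 to 4 using ∫_0^4 c·x^n dx = c·4^(n+1)/(n+1):
  ∫_0^4 u(x)^2 dx = ∫_0^4 (4*x^6 + 4*x^5 + 9*x^4 - 8*x^3 - 2*x^2 - 12*x + 9) dx. Term by term:
    ∫_0^4 4*x^6 dx = 65536/7;  ∫_0^4 4*x^5 dx = 8192/3;  ∫_0^4 9*x^4 dx = 9216/5;
    ∫_0^4 -8*x^3 dx = -512;  ∫_0^4 -2*x^2 dx = -128/3;  ∫_0^4 -12*x dx = -96;
    ∫_0^4 9 dx = 36.
  Sum: 65536/7 + 8192/3 + 9216/5 − 512 − 128/3 − 96 + 36 = 466252/35.
  ∫_0^4 u'(x)^2 dx = ∫_0^4 (36*x^4 + 24*x^3 + 28*x^2 + 8*x + 4) dx. Term by term:
    ∫_0^4 36*x^4 dx = 36864/5;  ∫_0^4 24*x^3 dx = 1536;  ∫_0^4 28*x^2 dx = 1792/3;
    ∫_0^4 8*x dx = 64;  ∫_0^4 4 dx = 16.
  Sum: 36864/5 + 1536 + 1792/3 + 64 + 16 = 143792/15.
Adding: ||u||_{H^1}^2 = 466252/35 + 143792/15 = 481060/21.


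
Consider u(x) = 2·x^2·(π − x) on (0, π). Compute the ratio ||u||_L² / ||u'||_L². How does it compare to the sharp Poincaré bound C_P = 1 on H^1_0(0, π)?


||u||_L² / ||u'||_L² = sqrt(14)*π/14 < C_P = 1.

u(x) = 2·x^2·(π − x), so u'(x) = 2*x*(-3*x + 2*π).
u(x) = 2·x^2·(π − x) vanishes at x = 0 and x = π, so u ∈ H^1_0(0, π). Differentiate via the product rule and integrate the resulting polynomials term by term.
  ∫_0^π u² dx = ∫_0^π (4*x^6 - 8*π*x^5 + 4*π^2*x^4) dx. Term by term:
    ∫_0^π 4*x^6 dx = 4*π^7/7;  ∫_0^π -8*π*x^5 dx = -4*π^7/3;  ∫_0^π 4*π^2*x^4 dx = 4*π^7/5.
  Sum: 4*π^7/7 − 4*π^7/3 + 4*π^7/5 = 4*π^7/105.
  ∫_0^π (u')² dx = ∫_0^π (36*x^4 - 48*π*x^3 + 16*π^2*x^2) dx. Term by term:
    ∫_0^π 36*x^4 dx = 36*π^5/5;  ∫_0^π -48*π*x^3 dx = -12*π^5;  ∫_0^π 16*π^2*x^2 dx = 16*π^5/3.
  Sum: 36*π^5/5 − 12*π^5 + 16*π^5/3 = 8*π^5/15.
∫_0^π u² dx = 4*π^7/105, so ||u||_L² = 2*sqrt(105)*π^(7/2)/105.
∫_0^π (u')² dx = 8*π^5/15, so ||u'||_L² = 2*sqrt(30)*π^(5/2)/15.
Ratio ||u||_L² / ||u'||_L² = sqrt(14)*π/14.
Sharp Poincaré constant on H^1_0(0, π) is C_P = L/π = 1, achieved by sin(x).
A polynomial bump cannot attain the sharp Poincaré constant (only the first sine eigenfunction does), so the ratio is strictly less than C_P, consistent with ||u||_L² ≤ C_P ||u'||_L².


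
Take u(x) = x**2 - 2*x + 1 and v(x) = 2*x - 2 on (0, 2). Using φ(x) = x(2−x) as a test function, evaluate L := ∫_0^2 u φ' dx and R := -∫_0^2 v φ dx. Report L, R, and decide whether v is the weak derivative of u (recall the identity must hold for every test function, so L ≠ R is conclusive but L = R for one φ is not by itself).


LHS = 0, RHS = 0. Yes, v = u' weakly.

u(x) = x**2 - 2*x + 1, classical derivative u'(x) = 2*x - 2.
φ(x) = x(2−x), so φ'(x) = 2 - 2*x.
Note φ(0) = φ(2) = 0, so the boundary term u·φ vanishes.
LHS = ∫_0^2 u(x) φ'(x) dx = ∫_0^2 (-2*x^3 + 6*x^2 - 6*x + 2) dx. Term by term:
  ∫_0^2 -2*x^3 dx = -8;  ∫_0^2 6*x^2 dx = 16;  ∫_0^2 -6*x dx = -12;
  ∫_0^2 2 dx = 4.
Sum: -8 + 16 − 12 + 4 = 0.
So LHS = 0.
∫_0^2 v(x) φ(x) dx = ∫_0^2 (-2*x^3 + 6*x^2 - 4*x) dx. Term by term:
  ∫_0^2 -2*x^3 dx = -8;  ∫_0^2 6*x^2 dx = 16;  ∫_0^2 -4*x dx = -8.
Sum: -8 + 16 − 8 = 0.
So RHS = -∫_0^2 v(x) φ(x) dx = 0.
LHS = RHS, so the identity holds for this test φ.
Moreover u is smooth here and v(x) = u'(x) = 2*x - 2 pointwise, so the identity holds for every test function. Hence v is the weak derivative of u.


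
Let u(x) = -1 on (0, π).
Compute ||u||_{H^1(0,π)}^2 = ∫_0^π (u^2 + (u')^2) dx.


||u||_{H^1(0,π)}^2 = π

u'(x) = 0.
Expand u² and (u')² and integrate term by term on (0, π), using: for integers n ≥ 1, ∫_0^π sin²(nx) dx = ∫_0^π cos²(nx) dx = π/2; for n ≠ n', ∫_0^π sin(nx)sin(n'x) dx = ∫_0^π cos(nx)cos(n'x) dx = 0; and by product-to-sum, ∫_0^π sin(nx)cos(n'x) dx = ½∫_0^π [sin((n+n')x) + sin((n−n')x)] dx, which is 0 when n+n' is even and 2n/(n²−n'²) when n+n' is odd (it need not vanish on (0, π)). For the constant mode: ∫_0^π 1 dx = π, ∫_0^π cos(nx) dx = 0, ∫_0^π sin(nx) dx = (1−(−1)^n)/n.
  u² squared terms: (-1)²·∫1 dx = 1·π = π.
  So ∫_0^π u² dx = π.
  u' ≡ 0, so ∫_0^π (u')² dx = 0.
||u||_{H^1}^2 = (π) + (0) = π.


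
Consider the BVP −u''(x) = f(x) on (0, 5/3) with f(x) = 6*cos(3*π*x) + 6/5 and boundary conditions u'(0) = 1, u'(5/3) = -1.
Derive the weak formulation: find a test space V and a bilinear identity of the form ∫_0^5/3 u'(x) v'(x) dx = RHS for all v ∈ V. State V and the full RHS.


V = H^1(0, 5/3) (v unrestricted at boundary; u is determined up to an additive constant); weak form: ∫_0^5/3 u'v' dx = ∫_0^5/3 (6*cos(3*π*x) + 6/5) v dx − v(5/3) − v(0) for all v ∈ V.

Multiply both sides by a test function v and integrate from 0 to 5/3:
  ∫_0^5/3 −u''(x) v(x) dx = ∫_0^5/3 f(x) v(x) dx.
Integrate the LHS by parts once:
  ∫_0^5/3 −u'' v dx = −[u'(x) v(x)]_0^5/3 + ∫_0^5/3 u'(x) v'(x) dx.
Thus ∫_0^5/3 u'(x) v'(x) dx = ∫_0^5/3 f(x) v(x) dx + [u'(x) v(x)]_0^5/3.
Choose V so that boundary terms are either known or forced to vanish.
u has inhomogeneous Neumann u'(0) = 1, u'(5/3) = -1. [u' v]_0^5/3 = (-1)·v(5/3) − (1)·v(0) = − v(5/3) − v(0). Take V = H^1(0, 5/3); boundary term becomes part of RHS.
Weak formulation: find u (satisfying any essential BC) such that ∫_0^5/3 u'(x) v'(x) dx = ∫_0^5/3 f v dx − v(5/3) − v(0) for all v ∈ V (Neumann data are natural BCs: they enter the RHS as boundary terms).
Substituting f(x) = 6*cos(3*π*x) + 6/5, the right-hand side is ∫_0^5/3 (6*cos(3*π*x) + 6/5) v dx − v(5/3) − v(0).
Compatibility check (pure Neumann): taking v ≡ 1 ∈ V gives 0 = ∫_0^5/3 f dx + (-1) − (1), i.e. ∫_0^5/3 f dx must equal u'(0) − u'(5/3) = 2. Indeed ∫_0^5/3 (6*cos(3*π*x) + 6/5) dx = 2, so the data are compatible. The solution is then unique only up to an additive constant (fix it e.g. by requiring ∫_0^5/3 u dx = 0).


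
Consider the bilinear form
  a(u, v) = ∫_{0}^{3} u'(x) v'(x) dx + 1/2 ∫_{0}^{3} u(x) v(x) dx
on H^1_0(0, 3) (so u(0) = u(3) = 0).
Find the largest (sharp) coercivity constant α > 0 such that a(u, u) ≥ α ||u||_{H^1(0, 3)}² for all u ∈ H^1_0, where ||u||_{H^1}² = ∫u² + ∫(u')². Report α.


α = (9/2 + π^2)/(9 + π^2)

Coercivity of a(·,·) on H^1_0(0, 3) means a(u, u) ≥ α ||u||_{H^1}² for every u ∈ H^1_0.
The interval has length L = 3, and Poincaré/coercivity depend only on L. Here a(u, u) = ∫(u')² + (1/2)·∫u².
Here 0 < c = 1/2 < 1. The condition a(u,u) ≥ α||u||_{H^1}² reads (1−α)∫(u')² ≥ (α−c)∫u². Any admissible α is ≤ 1 (rapidly oscillating u have ∫u²/∫(u')² → 0), and α = 1 would force 0 ≥ (1−c)∫u², impossible since c < 1; so 1−α > 0. By the sharp Poincaré inequality on H^1_0 of an interval of length L, ∫(u')² ≥ (π/L)²∫u² with equality for the first sine mode sin(π(x−x₀)/L) (x₀ the left endpoint), so the inequality holds for all u iff (1−α)(π/L)² ≥ α − c, i.e. α ≤ ((π/L)² + c)/((π/L)² + 1) = (1 + c(L/π)²)/(1 + (L/π)²). With (π/L)² = π^2/9 and c = 1/2, the largest admissible constant is α = ((π/L)² + c)/((π/L)² + 1).
Simplifying, α = (9/2 + π^2)/(9 + π^2).


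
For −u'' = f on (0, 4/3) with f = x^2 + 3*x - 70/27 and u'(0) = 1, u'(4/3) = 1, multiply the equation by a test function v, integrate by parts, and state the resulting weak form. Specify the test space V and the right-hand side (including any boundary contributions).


V = H^1(0, 4/3) (v unrestricted at boundary; u is determined up to an additive constant); weak form: ∫_0^4/3 u'v' dx = ∫_0^4/3 (x^2 + 3*x - 70/27) v dx + v(4/3) − v(0) for all v ∈ V.

Multiply both sides by a test function v and integrate from 0 to 4/3:
  ∫_0^4/3 −u''(x) v(x) dx = ∫_0^4/3 f(x) v(x) dx.
Integrate the LHS by parts once:
  ∫_0^4/3 −u'' v dx = −[u'(x) v(x)]_0^4/3 + ∫_0^4/3 u'(x) v'(x) dx.
Thus ∫_0^4/3 u'(x) v'(x) dx = ∫_0^4/3 f(x) v(x) dx + [u'(x) v(x)]_0^4/3.
Choose V so that boundary terms are either known or forced to vanish.
u has inhomogeneous Neumann u'(0) = 1, u'(4/3) = 1. [u' v]_0^4/3 = (1)·v(4/3) − (1)·v(0) = v(4/3) − v(0). Take V = H^1(0, 4/3); boundary term becomes part of RHS.
Weak formulation: find u (satisfying any essential BC) such that ∫_0^4/3 u'(x) v'(x) dx = ∫_0^4/3 f v dx + v(4/3) − v(0) for all v ∈ V (Neumann data are natural BCs: they enter the RHS as boundary terms).
Substituting f(x) = x^2 + 3*x - 70/27, the right-hand side is ∫_0^4/3 (x^2 + 3*x - 70/27) v dx + v(4/3) − v(0).
Compatibility check (pure Neumann): taking v ≡ 1 ∈ V gives 0 = ∫_0^4/3 f dx + (1) − (1), i.e. ∫_0^4/3 f dx must equal u'(0) − u'(4/3) = 0. Indeed ∫_0^4/3 (x^2 + 3*x - 70/27) dx = 0, so the data are compatible. The solution is then unique only up to an additive constant (fix it e.g. by requiring ∫_0^4/3 u dx = 0).


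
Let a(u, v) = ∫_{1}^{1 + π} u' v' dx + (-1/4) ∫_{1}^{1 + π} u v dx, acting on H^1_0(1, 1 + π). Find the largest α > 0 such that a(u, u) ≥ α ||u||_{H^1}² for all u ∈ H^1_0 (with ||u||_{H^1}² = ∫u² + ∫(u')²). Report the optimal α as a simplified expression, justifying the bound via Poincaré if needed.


α = 3/8

Coercivity of a(·,·) on H^1_0(1, 1 + π) means a(u, u) ≥ α ||u||_{H^1}² for every u ∈ H^1_0.
The interval has length L = π, and Poincaré/coercivity depend only on L. Here a(u, u) = ∫(u')² + (-1/4)·∫u².
Here c = -1/4 < 0 with |c| < (π/L)² = 1, so coercivity still holds. The condition a(u,u) ≥ α||u||_{H^1}² reads (1−α)∫(u')² ≥ (α−c)∫u². Any admissible α is ≤ 1 (rapidly oscillating u have ∫u²/∫(u')² → 0), and α = 1 would force 0 ≥ (1−c)∫u², impossible since c < 1; so 1−α > 0. By the sharp Poincaré inequality on H^1_0 of an interval of length L, ∫(u')² ≥ (π/L)²∫u² with equality for the first sine mode sin(π(x−x₀)/L) (x₀ the left endpoint), so the inequality holds for all u iff (1−α)(π/L)² ≥ α − c, i.e. α ≤ ((π/L)² + c)/((π/L)² + 1) = (1 + c(L/π)²)/(1 + (L/π)²). (Direct route, valid since c ≤ 0: Poincaré gives c∫u² ≥ c(L/π)²∫(u')², so a(u,u) ≥ (1 + c(L/π)²)∫(u')², while ||u||_{H^1}² ≤ (1 + (L/π)²)∫(u')²; dividing yields the same α.) With (π/L)² = 1 and c = -1/4, the largest admissible constant is α = ((π/L)² + c)/((π/L)² + 1).
Simplifying, α = 3/8.


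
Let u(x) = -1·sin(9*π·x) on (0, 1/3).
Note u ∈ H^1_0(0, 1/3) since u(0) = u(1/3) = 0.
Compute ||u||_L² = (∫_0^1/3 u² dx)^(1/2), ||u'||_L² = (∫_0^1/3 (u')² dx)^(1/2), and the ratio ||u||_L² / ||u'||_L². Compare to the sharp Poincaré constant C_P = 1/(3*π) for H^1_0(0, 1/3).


||u||_L² / ||u'||_L² = 1/(9*π) < C_P = 1/(3*π).

u(x) = -1·sin(9*π·x), so u'(x) = -9*π*cos(9*π*x).
Writing u(x) = A·sin(kπx/L) with A = -1 and k = 3, use ∫_0^L sin²(kπx/L) dx = L/2 and ∫_0^L cos²(kπx/L) dx = L/2.
u² = 1·sin²(9*π·x) and (u')² = 81*π^2·cos²(9*π·x), and each of sin², cos² integrates to L/2 = 1/6 over (0, 1/3).
∫_0^1/3 u² dx = 1/6, so ||u||_L² = sqrt(6)/6.
∫_0^1/3 (u')² dx = 27*π^2/2, so ||u'||_L² = 3*sqrt(6)*π/2.
Ratio ||u||_L² / ||u'||_L² = 1/(9*π).
Sharp Poincaré constant on H^1_0(0, 1/3) is C_P = L/π = 1/(3*π), achieved by sin(3*π·x).
This is the k = 3 harmonic; the ratio L/(kπ) is strictly less than C_P = L/π, consistent with the sharp inequality ||u||_L² ≤ C_P ||u'||_L².


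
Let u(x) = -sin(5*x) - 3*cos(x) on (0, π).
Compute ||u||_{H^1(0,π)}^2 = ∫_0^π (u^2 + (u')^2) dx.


||u||_{H^1(0,π)}^2 = 22*π

u'(x) = 3*sin(x) - 5*cos(5*x).
Expand u² and (u')² and integrate term by term on (0, π), using: for integers n ≥ 1, ∫_0^π sin²(nx) dx = ∫_0^π cos²(nx) dx = π/2; for n ≠ n', ∫_0^π sin(nx)sin(n'x) dx = ∫_0^π cos(nx)cos(n'x) dx = 0; and by product-to-sum, ∫_0^π sin(nx)cos(n'x) dx = ½∫_0^π [sin((n+n')x) + sin((n−n')x)] dx, which is 0 when n+n' is even and 2n/(n²−n'²) when n+n' is odd (it need not vanish on (0, π)).
  u² squared terms: (-1)²·∫sin(5x)² dx = 1·π/2 = π/2;  (-3)²·∫cos(x)² dx = 9·π/2 = 9*π/2.
  u² cross terms: 2·(-1)·(-3)·∫sin(5x)·cos(x) dx = 6·(0) = 0.
  So ∫_0^π u² dx = π/2 + 9*π/2 + 0 = 5*π.
  (u')² squared terms: (-5)²·∫cos(5x)² dx = 25·π/2 = 25*π/2;  (3)²·∫sin(x)² dx = 9·π/2 = 9*π/2.
  (u')² cross terms: 2·(-5)·(3)·∫cos(5x)·sin(x) dx = -30·(0) = 0.
  So ∫_0^π (u')² dx = 25*π/2 + 9*π/2 + 0 = 17*π.
||u||_{H^1}^2 = (5*π) + (17*π) = 22*π.


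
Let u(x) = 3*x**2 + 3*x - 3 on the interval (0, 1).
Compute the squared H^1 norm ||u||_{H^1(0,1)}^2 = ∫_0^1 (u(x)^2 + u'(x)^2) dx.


||u||_{H^1}^2 = 423/10

The H^1 norm (squared) on an interval (0, L) is
  ||u||_{H^1}^2 = ∫_0^L u(x)^2 dx + ∫_0^L u'(x)^2 dx.
Compute u'(x) = 6*x + 3.
Then u(x)^2 = 9*x**4 + 18*x**3 - 9*x**2 - 18*x + 9 and u'(x)^2 = 36*x**2 + 36*x + 9.
Integrate each monomial from 0 to 1 using ∫_0^1 c·x^n dx = c·1^(n+1)/(n+1):
  ∫_0^1 u(x)^2 dx = ∫_0^1 (9*x^4 + 18*x^3 - 9*x^2 - 18*x + 9) dx. Term by term:
    ∫_0^1 9*x^4 dx = 9/5;  ∫_0^1 18*x^3 dx = 9/2;  ∫_0^1 -9*x^2 dx = -3;
    ∫_0^1 -18*x dx = -9;  ∫_0^1 9 dx = 9.
  Sum: 9/5 + 9/2 − 3 − 9 + 9 = 33/10.
  ∫_0^1 u'(x)^2 dx = ∫_0^1 (36*x^2 + 36*x + 9) dx. Term by term:
    ∫_0^1 36*x^2 dx = 12;  ∫_0^1 36*x dx = 18;  ∫_0^1 9 dx = 9.
  Sum: 12 + 18 + 9 = 39.
Adding: ||u||_{H^1}^2 = 33/10 + 39 = 423/10.


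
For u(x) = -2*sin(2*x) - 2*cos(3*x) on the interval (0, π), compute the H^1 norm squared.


||u||_{H^1(0,π)}^2 = -64 + 30*π

u'(x) = 6*sin(3*x) - 4*cos(2*x).
Expand u² and (u')² and integrate term by term on (0, π), using: for integers n ≥ 1, ∫_0^π sin²(nx) dx = ∫_0^π cos²(nx) dx = π/2; for n ≠ n', ∫_0^π sin(nx)sin(n'x) dx = ∫_0^π cos(nx)cos(n'x) dx = 0; and by product-to-sum, ∫_0^π sin(nx)cos(n'x) dx = ½∫_0^π [sin((n+n')x) + sin((n−n')x)] dx, which is 0 when n+n' is even and 2n/(n²−n'²) when n+n' is odd (it need not vanish on (0, π)).
  u² squared terms: (-2)²·∫cos(3x)² dx = 4·π/2 = 2*π;  (-2)²·∫sin(2x)² dx = 4·π/2 = 2*π.
  u² cross terms: 2·(-2)·(-2)·∫cos(3x)·sin(2x) dx = 8·(-4/5) = -32/5.
  So ∫_0^π u² dx = 2*π + 2*π − 32/5 = -32/5 + 4*π.
  (u')² squared terms: (-4)²·∫cos(2x)² dx = 16·π/2 = 8*π;  (6)²·∫sin(3x)² dx = 36·π/2 = 18*π.
  (u')² cross terms: 2·(-4)·(6)·∫cos(2x)·sin(3x) dx = -48·(6/5) = -288/5.
  So ∫_0^π (u')² dx = 8*π + 18*π − 288/5 = -288/5 + 26*π.
||u||_{H^1}^2 = (-32/5 + 4*π) + (-288/5 + 26*π) = -64 + 30*π.


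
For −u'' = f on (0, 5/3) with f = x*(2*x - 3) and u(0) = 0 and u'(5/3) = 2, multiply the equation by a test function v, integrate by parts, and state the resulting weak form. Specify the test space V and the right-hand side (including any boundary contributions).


V = {v ∈ H^1(0, 5/3) : v(0) = 0} (test functions vanish at x = 0 where u is specified); weak form: ∫_0^5/3 u'v' dx = ∫_0^5/3 (x*(2*x - 3)) v dx + 2·v(5/3) for all v ∈ V.

Multiply both sides by a test function v and integrate from 0 to 5/3:
  ∫_0^5/3 −u''(x) v(x) dx = ∫_0^5/3 f(x) v(x) dx.
Integrate the LHS by parts once:
  ∫_0^5/3 −u'' v dx = −[u'(x) v(x)]_0^5/3 + ∫_0^5/3 u'(x) v'(x) dx.
Thus ∫_0^5/3 u'(x) v'(x) dx = ∫_0^5/3 f(x) v(x) dx + [u'(x) v(x)]_0^5/3.
Choose V so that boundary terms are either known or forced to vanish.
Mixed BC: u(0) = 0 (Dirichlet) and u'(5/3) = 2 (Neumann). Define V = {v ∈ H^1(0, 5/3) : v(0) = 0}. Then [u' v]_0^5/3 = u'(5/3)·v(5/3) − u'(0)·0 = 2·v(5/3).
Weak formulation: find u (satisfying any essential BC) such that ∫_0^5/3 u'(x) v'(x) dx = ∫_0^5/3 f v dx + 2·v(5/3) for all v ∈ V (Dirichlet at 0 absorbed into V; Neumann datum at x = 5/3 contributes the boundary term).
Substituting f(x) = x*(2*x - 3), the right-hand side is ∫_0^5/3 (x*(2*x - 3)) v dx + 2·v(5/3).


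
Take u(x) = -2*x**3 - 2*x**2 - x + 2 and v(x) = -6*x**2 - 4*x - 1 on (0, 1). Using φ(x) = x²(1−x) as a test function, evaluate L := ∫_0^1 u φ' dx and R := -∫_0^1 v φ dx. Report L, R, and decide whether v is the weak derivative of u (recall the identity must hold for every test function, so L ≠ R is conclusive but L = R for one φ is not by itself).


LHS = 29/60, RHS = 29/60. Yes, v = u' weakly.

u(x) = -2*x**3 - 2*x**2 - x + 2, classical derivative u'(x) = -6*x**2 - 4*x - 1.
φ(x) = x²(1−x), so φ'(x) = x*(2 - 3*x).
Note φ(0) = φ(1) = 0, so the boundary term u·φ vanishes.
LHS = ∫_0^1 u(x) φ'(x) dx = ∫_0^1 (6*x^5 + 2*x^4 - x^3 - 8*x^2 + 4*x) dx. Term by term:
  ∫_0^1 6*x^5 dx = 1;  ∫_0^1 2*x^4 dx = 2/5;  ∫_0^1 -x^3 dx = -1/4;
  ∫_0^1 -8*x^2 dx = -8/3;  ∫_0^1 4*x dx = 2.
Sum: 1 + 2/5 − 1/4 − 8/3 + 2 = 29/60.
So LHS = 29/60.
∫_0^1 v(x) φ(x) dx = ∫_0^1 (6*x^5 - 2*x^4 - 3*x^3 - x^2) dx. Term by term:
  ∫_0^1 6*x^5 dx = 1;  ∫_0^1 -2*x^4 dx = -2/5;  ∫_0^1 -3*x^3 dx = -3/4;
  ∫_0^1 -x^2 dx = -1/3.
Sum: 1 − 2/5 − 3/4 − 1/3 = -29/60.
So RHS = -∫_0^1 v(x) φ(x) dx = 29/60.
LHS = RHS, so the identity holds for this test φ.
Moreover u is smooth here and v(x) = u'(x) = -6*x**2 - 4*x - 1 pointwise, so the identity holds for every test function. Hence v is the weak derivative of u.


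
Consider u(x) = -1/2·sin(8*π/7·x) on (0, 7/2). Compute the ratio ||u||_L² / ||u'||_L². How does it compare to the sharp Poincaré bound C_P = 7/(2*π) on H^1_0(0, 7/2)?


||u||_L² / ||u'||_L² = 7/(8*π) < C_P = 7/(2*π).

u(x) = -1/2·sin(8*π/7·x), so u'(x) = -4*π*cos(8*π*x/7)/7.
Writing u(x) = A·sin(kπx/L) with A = -1/2 and k = 4, use ∫_0^L sin²(kπx/L) dx = L/2 and ∫_0^L cos²(kπx/L) dx = L/2.
u² = 1/4·sin²(8*π/7·x) and (u')² = 16*π^2/49·cos²(8*π/7·x), and each of sin², cos² integrates to L/2 = 7/4 over (0, 7/2).
∫_0^7/2 u² dx = 7/16, so ||u||_L² = sqrt(7)/4.
∫_0^7/2 (u')² dx = 4*π^2/7, so ||u'||_L² = 2*sqrt(7)*π/7.
Ratio ||u||_L² / ||u'||_L² = 7/(8*π).
Sharp Poincaré constant on H^1_0(0, 7/2) is C_P = L/π = 7/(2*π), achieved by sin(2*π/7·x).
This is the k = 4 harmonic; the ratio L/(kπ) is strictly less than C_P = L/π, consistent with the sharp inequality ||u||_L² ≤ C_P ||u'||_L².


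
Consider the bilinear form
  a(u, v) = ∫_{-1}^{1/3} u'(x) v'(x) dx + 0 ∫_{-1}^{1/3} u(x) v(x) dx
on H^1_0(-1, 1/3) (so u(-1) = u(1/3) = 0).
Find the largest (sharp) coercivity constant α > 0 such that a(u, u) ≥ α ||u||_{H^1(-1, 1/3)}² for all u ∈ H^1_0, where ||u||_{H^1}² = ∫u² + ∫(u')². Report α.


α = 9*π^2/(16 + 9*π^2)

Coercivity of a(·,·) on H^1_0(-1, 1/3) means a(u, u) ≥ α ||u||_{H^1}² for every u ∈ H^1_0.
The interval has length L = 4/3, and Poincaré/coercivity depend only on L. Here a(u, u) = ∫(u')² + (0)·∫u².
Here c = 0, so a(u,u) = ∫(u')² alone. The condition a(u,u) ≥ α||u||_{H^1}² reads (1−α)∫(u')² ≥ (α−c)∫u². Any admissible α is ≤ 1 (rapidly oscillating u have ∫u²/∫(u')² → 0), and α = 1 would force 0 ≥ (1−c)∫u², impossible since c < 1; so 1−α > 0. By the sharp Poincaré inequality on H^1_0 of an interval of length L, ∫(u')² ≥ (π/L)²∫u² with equality for the first sine mode sin(π(x−x₀)/L) (x₀ the left endpoint), so the inequality holds for all u iff (1−α)(π/L)² ≥ α − c, i.e. α ≤ ((π/L)² + c)/((π/L)² + 1) = (1 + c(L/π)²)/(1 + (L/π)²). (Direct route, valid since c ≤ 0: Poincaré gives c∫u² ≥ c(L/π)²∫(u')², so a(u,u) ≥ (1 + c(L/π)²)∫(u')², while ||u||_{H^1}² ≤ (1 + (L/π)²)∫(u')²; dividing yields the same α.) With (π/L)² = 9*π^2/16 and c = 0, the largest admissible constant is α = ((π/L)² + c)/((π/L)² + 1).
Simplifying, α = 9*π^2/(16 + 9*π^2).


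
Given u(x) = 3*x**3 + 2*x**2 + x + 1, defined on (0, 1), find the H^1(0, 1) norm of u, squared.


||u||_{H^1}^2 = 4339/70

The H^1 norm (squared) on an interval (0, L) is
  ||u||_{H^1}^2 = ∫_0^L u(x)^2 dx + ∫_0^L u'(x)^2 dx.
Compute u'(x) = 9*x**2 + 4*x + 1.
Then u(x)^2 = 9*x**6 + 12*x**5 + 10*x**4 + 10*x**3 + 5*x**2 + 2*x + 1 and u'(x)^2 = 81*x**4 + 72*x**3 + 34*x**2 + 8*x + 1.
Integrate each monomial from 0 to 1 using ∫_0^1 c·x^n dx = c·1^(n+1)/(n+1):
  ∫_0^1 u(x)^2 dx = ∫_0^1 (9*x^6 + 12*x^5 + 10*x^4 + 10*x^3 + 5*x^2 + 2*x + 1) dx. Term by term:
    ∫_0^1 9*x^6 dx = 9/7;  ∫_0^1 12*x^5 dx = 2;  ∫_0^1 10*x^4 dx = 2;
    ∫_0^1 10*x^3 dx = 5/2;  ∫_0^1 5*x^2 dx = 5/3;  ∫_0^1 2*x dx = 1;
    ∫_0^1 1 dx = 1.
  Sum: 9/7 + 2 + 2 + 5/2 + 5/3 + 1 + 1 = 481/42.
  ∫_0^1 u'(x)^2 dx = ∫_0^1 (81*x^4 + 72*x^3 + 34*x^2 + 8*x + 1) dx. Term by term:
    ∫_0^1 81*x^4 dx = 81/5;  ∫_0^1 72*x^3 dx = 18;  ∫_0^1 34*x^2 dx = 34/3;
    ∫_0^1 8*x dx = 4;  ∫_0^1 1 dx = 1.
  Sum: 81/5 + 18 + 34/3 + 4 + 1 = 758/15.
Adding: ||u||_{H^1}^2 = 481/42 + 758/15 = 4339/70.


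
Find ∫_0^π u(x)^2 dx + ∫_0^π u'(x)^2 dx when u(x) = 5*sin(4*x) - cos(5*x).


||u||_{H^1(0,π)}^2 = 2080/9 + 451*π/2

u'(x) = 5*sin(5*x) + 20*cos(4*x).
Expand u² and (u')² and integrate term by term on (0, π), using: for integers n ≥ 1, ∫_0^π sin²(nx) dx = ∫_0^π cos²(nx) dx = π/2; for n ≠ n', ∫_0^π sin(nx)sin(n'x) dx = ∫_0^π cos(nx)cos(n'x) dx = 0; and by product-to-sum, ∫_0^π sin(nx)cos(n'x) dx = ½∫_0^π [sin((n+n')x) + sin((n−n')x)] dx, which is 0 when n+n' is even and 2n/(n²−n'²) when n+n' is odd (it need not vanish on (0, π)).
  u² squared terms: (-1)²·∫cos(5x)² dx = 1·π/2 = π/2;  (5)²·∫sin(4x)² dx = 25·π/2 = 25*π/2.
  u² cross terms: 2·(-1)·(5)·∫cos(5x)·sin(4x) dx = -10·(-8/9) = 80/9.
  So ∫_0^π u² dx = π/2 + 25*π/2 + 80/9 = 80/9 + 13*π.
  (u')² squared terms: (5)²·∫sin(5x)² dx = 25·π/2 = 25*π/2;  (20)²·∫cos(4x)² dx = 400·π/2 = 200*π.
  (u')² cross terms: 2·(5)·(20)·∫sin(5x)·cos(4x) dx = 200·(10/9) = 2000/9.
  So ∫_0^π (u')² dx = 25*π/2 + 200*π + 2000/9 = 2000/9 + 425*π/2.
||u||_{H^1}^2 = (80/9 + 13*π) + (2000/9 + 425*π/2) = 2080/9 + 451*π/2.


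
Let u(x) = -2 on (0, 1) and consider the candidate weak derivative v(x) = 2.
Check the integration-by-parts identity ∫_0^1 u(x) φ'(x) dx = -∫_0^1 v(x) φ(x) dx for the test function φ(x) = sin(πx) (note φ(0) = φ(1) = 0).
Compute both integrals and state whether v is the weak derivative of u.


LHS = 0, RHS = -4/π. No, v is not the weak derivative of u.

u(x) = -2, classical derivative u'(x) = 0.
φ(x) = sin(πx), so φ'(x) = π*cos(π*x).
Note φ(0) = φ(1) = 0, so the boundary term u·φ vanishes.
LHS = ∫_0^1 u(x) φ'(x) dx = ∫_0^1 (-2*π*cos(π*x)) dx. Term by term:
  ∫_0^1 -2*π*cos(π*x) dx = 0.
So LHS = 0.
∫_0^1 v(x) φ(x) dx = ∫_0^1 (2*sin(π*x)) dx. Term by term:
  ∫_0^1 2*sin(π*x) dx = 4/π.
So RHS = -∫_0^1 v(x) φ(x) dx = -4/π.
LHS − RHS = 4/π ≠ 0, so the identity fails.
(For a valid weak derivative the identity must hold for EVERY test function, in particular this one. The failure shows v is NOT the weak derivative of u.)
Correct weak derivative would be u'(x) = 0.


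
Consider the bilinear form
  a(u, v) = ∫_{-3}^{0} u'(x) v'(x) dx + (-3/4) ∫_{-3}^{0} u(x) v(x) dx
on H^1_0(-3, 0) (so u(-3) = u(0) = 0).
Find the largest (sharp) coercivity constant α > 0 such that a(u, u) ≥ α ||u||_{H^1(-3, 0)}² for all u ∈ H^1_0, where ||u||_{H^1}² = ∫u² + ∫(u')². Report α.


α = (-27/4 + π^2)/(9 + π^2)

Coercivity of a(·,·) on H^1_0(-3, 0) means a(u, u) ≥ α ||u||_{H^1}² for every u ∈ H^1_0.
The interval has length L = 3, and Poincaré/coercivity depend only on L. Here a(u, u) = ∫(u')² + (-3/4)·∫u².
Here c = -3/4 < 0 with |c| < (π/L)² = π^2/9, so coercivity still holds. The condition a(u,u) ≥ α||u||_{H^1}² reads (1−α)∫(u')² ≥ (α−c)∫u². Any admissible α is ≤ 1 (rapidly oscillating u have ∫u²/∫(u')² → 0), and α = 1 would force 0 ≥ (1−c)∫u², impossible since c < 1; so 1−α > 0. By the sharp Poincaré inequality on H^1_0 of an interval of length L, ∫(u')² ≥ (π/L)²∫u² with equality for the first sine mode sin(π(x−x₀)/L) (x₀ the left endpoint), so the inequality holds for all u iff (1−α)(π/L)² ≥ α − c, i.e. α ≤ ((π/L)² + c)/((π/L)² + 1) = (1 + c(L/π)²)/(1 + (L/π)²). (Direct route, valid since c ≤ 0: Poincaré gives c∫u² ≥ c(L/π)²∫(u')², so a(u,u) ≥ (1 + c(L/π)²)∫(u')², while ||u||_{H^1}² ≤ (1 + (L/π)²)∫(u')²; dividing yields the same α.) With (π/L)² = π^2/9 and c = -3/4, the largest admissible constant is α = ((π/L)² + c)/((π/L)² + 1).
Simplifying, α = (-27/4 + π^2)/(9 + π^2).


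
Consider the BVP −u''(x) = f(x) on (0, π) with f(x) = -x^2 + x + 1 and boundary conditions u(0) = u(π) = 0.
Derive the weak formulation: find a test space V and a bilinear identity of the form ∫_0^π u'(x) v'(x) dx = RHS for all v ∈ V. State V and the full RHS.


V = H^1_0(0, π) (so v(0) = v(π) = 0); weak form: ∫_0^π u'v' dx = ∫_0^π (-x^2 + x + 1) v dx for all v ∈ V.

Multiply both sides by a test function v and integrate from 0 to π:
  ∫_0^π −u''(x) v(x) dx = ∫_0^π f(x) v(x) dx.
Integrate the LHS by parts once:
  ∫_0^π −u'' v dx = −[u'(x) v(x)]_0^π + ∫_0^π u'(x) v'(x) dx.
Thus ∫_0^π u'(x) v'(x) dx = ∫_0^π f(x) v(x) dx + [u'(x) v(x)]_0^π.
Choose V so that boundary terms are either known or forced to vanish.
u is Dirichlet: u(0) = u(π) = 0. Let V = H^1_0(0, π); then v(0) = v(π) = 0, and [u' v]_0^π = 0.
Weak formulation: find u (satisfying any essential BC) such that ∫_0^π u'(x) v'(x) dx = ∫_0^π f v dx for all v ∈ V.
Substituting f(x) = -x^2 + x + 1, the right-hand side is ∫_0^π (-x^2 + x + 1) v dx.


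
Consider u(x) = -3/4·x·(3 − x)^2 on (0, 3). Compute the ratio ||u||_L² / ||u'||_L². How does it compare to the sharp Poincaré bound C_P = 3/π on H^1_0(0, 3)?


||u||_L² / ||u'||_L² = 3*sqrt(14)/14 < C_P = 3/π.

u(x) = -3/4·x·(3 − x)^2, so u'(x) = 9*(1 - x)*(x - 3)/4.
u(x) = -3/4·x·(3 − x)^2 vanishes at x = 0 and x = 3, so u ∈ H^1_0(0, 3). Differentiate via the product rule and integrate the resulting polynomials term by term.
  ∫_0^3 u² dx = ∫_0^3 (9*x^6/16 - 27*x^5/4 + 243*x^4/8 - 243*x^3/4 + 729*x^2/16) dx. Term by term:
    ∫_0^3 9*x^6/16 dx = 19683/112;  ∫_0^3 -27*x^5/4 dx = -6561/8;  ∫_0^3 243*x^4/8 dx = 59049/40;
    ∫_0^3 -243*x^3/4 dx = -19683/16;  ∫_0^3 729*x^2/16 dx = 6561/16.
  Sum: 19683/112 − 6561/8 + 59049/40 − 19683/16 + 6561/16 = 6561/560.
  ∫_0^3 (u')² dx = ∫_0^3 (81*x^4/16 - 81*x^3/2 + 891*x^2/8 - 243*x/2 + 729/16) dx. Term by term:
    ∫_0^3 81*x^4/16 dx = 19683/80;  ∫_0^3 -81*x^3/2 dx = -6561/8;  ∫_0^3 891*x^2/8 dx = 8019/8;
    ∫_0^3 -243*x/2 dx = -2187/4;  ∫_0^3 729/16 dx = 2187/16.
  Sum: 19683/80 − 6561/8 + 8019/8 − 2187/4 + 2187/16 = 729/40.
∫_0^3 u² dx = 6561/560, so ||u||_L² = 81*sqrt(35)/140.
∫_0^3 (u')² dx = 729/40, so ||u'||_L² = 27*sqrt(10)/20.
Ratio ||u||_L² / ||u'||_L² = 3*sqrt(14)/14.
Sharp Poincaré constant on H^1_0(0, 3) is C_P = L/π = 3/π, achieved by sin(π/3·x).
A polynomial bump cannot attain the sharp Poincaré constant (only the first sine eigenfunction does), so the ratio is strictly less than C_P, consistent with ||u||_L² ≤ C_P ||u'||_L².


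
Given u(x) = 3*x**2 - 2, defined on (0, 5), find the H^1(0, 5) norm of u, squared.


||u||_{H^1}^2 = 6645

The H^1 norm (squared) on an interval (0, L) is
  ||u||_{H^1}^2 = ∫_0^L u(x)^2 dx + ∫_0^L u'(x)^2 dx.
Compute u'(x) = 6*x.
Then u(x)^2 = 9*x**4 - 12*x**2 + 4 and u'(x)^2 = 36*x**2.
Integrate each monomial from 0 to 5 using ∫_0^5 c·x^n dx = c·5^(n+1)/(n+1):
  ∫_0^5 u(x)^2 dx = ∫_0^5 (9*x^4 - 12*x^2 + 4) dx. Term by term:
    ∫_0^5 9*x^4 dx = 5625;  ∫_0^5 -12*x^2 dx = -500;  ∫_0^5 4 dx = 20.
  Sum: 5625 − 500 + 20 = 5145.
  ∫_0^5 u'(x)^2 dx = ∫_0^5 (36*x^2) dx. Term by term:
    ∫_0^5 36*x^2 dx = 1500.
Adding: ||u||_{H^1}^2 = 5145 + 1500 = 6645.


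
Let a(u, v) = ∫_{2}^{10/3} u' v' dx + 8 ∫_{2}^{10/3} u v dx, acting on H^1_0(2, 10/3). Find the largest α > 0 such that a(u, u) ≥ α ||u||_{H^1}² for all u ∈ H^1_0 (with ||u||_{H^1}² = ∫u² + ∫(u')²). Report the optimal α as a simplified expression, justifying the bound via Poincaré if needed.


α = 1

Coercivity of a(·,·) on H^1_0(2, 10/3) means a(u, u) ≥ α ||u||_{H^1}² for every u ∈ H^1_0.
The interval has length L = 4/3, and Poincaré/coercivity depend only on L. Here a(u, u) = ∫(u')² + (8)·∫u².
Here c = 8 ≥ 1, so a(u,u) = ∫(u')² + c∫u² ≥ ∫(u')² + ∫u² = ||u||_{H^1}², i.e. α = 1 works. No larger α is possible: a(u,u) ≥ α||u||_{H^1}² means (1−α)∫(u')² ≥ (α−c)∫u², and for the modes u_n = sin(nπ(x−x₀)/L) (x₀ the left endpoint) one has ∫u_n²/∫(u_n')² = (L/(nπ))² → 0, so a(u_n,u_n)/||u_n||_{H^1}² → 1. Hence the optimal constant is α = 1.
Therefore α = 1.


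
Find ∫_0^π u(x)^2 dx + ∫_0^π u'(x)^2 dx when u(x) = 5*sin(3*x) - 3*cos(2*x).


||u||_{H^1(0,π)}^2 = -180 + 295*π/2

u'(x) = 6*sin(2*x) + 15*cos(3*x).
Expand u² and (u')² and integrate term by term on (0, π), using: for integers n ≥ 1, ∫_0^π sin²(nx) dx = ∫_0^π cos²(nx) dx = π/2; for n ≠ n', ∫_0^π sin(nx)sin(n'x) dx = ∫_0^π cos(nx)cos(n'x) dx = 0; and by product-to-sum, ∫_0^π sin(nx)cos(n'x) dx = ½∫_0^π [sin((n+n')x) + sin((n−n')x)] dx, which is 0 when n+n' is even and 2n/(n²−n'²) when n+n' is odd (it need not vanish on (0, π)).
  u² squared terms: (-3)²·∫cos(2x)² dx = 9·π/2 = 9*π/2;  (5)²·∫sin(3x)² dx = 25·π/2 = 25*π/2.
  u² cross terms: 2·(-3)·(5)·∫cos(2x)·sin(3x) dx = -30·(6/5) = -36.
  So ∫_0^π u² dx = 9*π/2 + 25*π/2 − 36 = -36 + 17*π.
  (u')² squared terms: (6)²·∫sin(2x)² dx = 36·π/2 = 18*π;  (15)²·∫cos(3x)² dx = 225·π/2 = 225*π/2.
  (u')² cross terms: 2·(6)·(15)·∫sin(2x)·cos(3x) dx = 180·(-4/5) = -144.
  So ∫_0^π (u')² dx = 18*π + 225*π/2 − 144 = -144 + 261*π/2.
||u||_{H^1}^2 = (-36 + 17*π) + (-144 + 261*π/2) = -180 + 295*π/2.


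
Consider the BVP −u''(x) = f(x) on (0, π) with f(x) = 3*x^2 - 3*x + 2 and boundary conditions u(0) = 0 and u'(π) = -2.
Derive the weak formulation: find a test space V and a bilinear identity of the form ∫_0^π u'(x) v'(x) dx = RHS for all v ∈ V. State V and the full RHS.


V = {v ∈ H^1(0, π) : v(0) = 0} (test functions vanish at x = 0 where u is specified); weak form: ∫_0^π u'v' dx = ∫_0^π (3*x^2 - 3*x + 2) v dx − 2·v(π) for all v ∈ V.

Multiply both sides by a test function v and integrate from 0 to π:
  ∫_0^π −u''(x) v(x) dx = ∫_0^π f(x) v(x) dx.
Integrate the LHS by parts once:
  ∫_0^π −u'' v dx = −[u'(x) v(x)]_0^π + ∫_0^π u'(x) v'(x) dx.
Thus ∫_0^π u'(x) v'(x) dx = ∫_0^π f(x) v(x) dx + [u'(x) v(x)]_0^π.
Choose V so that boundary terms are either known or forced to vanish.
Mixed BC: u(0) = 0 (Dirichlet) and u'(π) = -2 (Neumann). Define V = {v ∈ H^1(0, π) : v(0) = 0}. Then [u' v]_0^π = u'(π)·v(π) − u'(0)·0 = − 2·v(π).
Weak formulation: find u (satisfying any essential BC) such that ∫_0^π u'(x) v'(x) dx = ∫_0^π f v dx − 2·v(π) for all v ∈ V (Dirichlet at 0 absorbed into V; Neumann datum at x = π contributes the boundary term).
Substituting f(x) = 3*x^2 - 3*x + 2, the right-hand side is ∫_0^π (3*x^2 - 3*x + 2) v dx − 2·v(π).


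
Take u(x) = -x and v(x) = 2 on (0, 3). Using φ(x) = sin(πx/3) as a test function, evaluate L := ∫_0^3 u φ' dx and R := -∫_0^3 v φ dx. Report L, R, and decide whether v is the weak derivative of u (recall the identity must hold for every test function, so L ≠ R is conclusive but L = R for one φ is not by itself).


LHS = 6/π, RHS = -12/π. No, v is not the weak derivative of u.

u(x) = -x, classical derivative u'(x) = -1.
φ(x) = sin(πx/3), so φ'(x) = π*cos(π*x/3)/3.
Note φ(0) = φ(3) = 0, so the boundary term u·φ vanishes.
LHS = ∫_0^3 u(x) φ'(x) dx = ∫_0^3 (-π*x*cos(π*x/3)/3) dx. Term by term:
  ∫_0^3 -π*x*cos(π*x/3)/3 dx = 6/π.
So LHS = 6/π.
∫_0^3 v(x) φ(x) dx = ∫_0^3 (2*sin(π*x/3)) dx. Term by term:
  ∫_0^3 2*sin(π*x/3) dx = 12/π.
So RHS = -∫_0^3 v(x) φ(x) dx = -12/π.
LHS − RHS = 18/π ≠ 0, so the identity fails.
(For a valid weak derivative the identity must hold for EVERY test function, in particular this one. The failure shows v is NOT the weak derivative of u.)
Correct weak derivative would be u'(x) = -1.


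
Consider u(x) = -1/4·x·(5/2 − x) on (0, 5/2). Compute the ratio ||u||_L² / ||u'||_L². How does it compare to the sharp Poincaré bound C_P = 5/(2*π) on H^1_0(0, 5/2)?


||u||_L² / ||u'||_L² = sqrt(10)/4 < C_P = 5/(2*π).

u(x) = -1/4·x·(5/2 − x), so u'(x) = x/2 - 5/8.
u(x) = -1/4·x·(5/2 − x) vanishes at x = 0 and x = 5/2, so u ∈ H^1_0(0, 5/2). Differentiate via the product rule and integrate the resulting polynomials term by term.
  ∫_0^5/2 u² dx = ∫_0^5/2 (x^4/16 - 5*x^3/16 + 25*x^2/64) dx. Term by term:
    ∫_0^5/2 x^4/16 dx = 625/512;  ∫_0^5/2 -5*x^3/16 dx = -3125/1024;  ∫_0^5/2 25*x^2/64 dx = 3125/1536.
  Sum: 625/512 − 3125/1024 + 3125/1536 = 625/3072.
  ∫_0^5/2 (u')² dx = ∫_0^5/2 (x^2/4 - 5*x/8 + 25/64) dx. Term by term:
    ∫_0^5/2 x^2/4 dx = 125/96;  ∫_0^5/2 -5*x/8 dx = -125/64;  ∫_0^5/2 25/64 dx = 125/128.
  Sum: 125/96 − 125/64 + 125/128 = 125/384.
∫_0^5/2 u² dx = 625/3072, so ||u||_L² = 25*sqrt(3)/96.
∫_0^5/2 (u')² dx = 125/384, so ||u'||_L² = 5*sqrt(30)/48.
Ratio ||u||_L² / ||u'||_L² = sqrt(10)/4.
Sharp Poincaré constant on H^1_0(0, 5/2) is C_P = L/π = 5/(2*π), achieved by sin(2*π/5·x).
A polynomial bump cannot attain the sharp Poincaré constant (only the first sine eigenfunction does), so the ratio is strictly less than C_P, consistent with ||u||_L² ≤ C_P ||u'||_L².


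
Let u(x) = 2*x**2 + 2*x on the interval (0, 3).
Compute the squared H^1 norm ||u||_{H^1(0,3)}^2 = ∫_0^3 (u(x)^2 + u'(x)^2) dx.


||u||_{H^1}^2 = 3102/5

The H^1 norm (squared) on an interval (0, L) is
  ||u||_{H^1}^2 = ∫_0^L u(x)^2 dx + ∫_0^L u'(x)^2 dx.
Compute u'(x) = 4*x + 2.
Then u(x)^2 = 4*x**4 + 8*x**3 + 4*x**2 and u'(x)^2 = 16*x**2 + 16*x + 4.
Integrate each monomial from 0 to 3 using ∫_0^3 c·x^n dx = c·3^(n+1)/(n+1):
  ∫_0^3 u(x)^2 dx = ∫_0^3 (4*x^4 + 8*x^3 + 4*x^2) dx. Term by term:
    ∫_0^3 4*x^4 dx = 972/5;  ∫_0^3 8*x^3 dx = 162;  ∫_0^3 4*x^2 dx = 36.
  Sum: 972/5 + 162 + 36 = 1962/5.
  ∫_0^3 u'(x)^2 dx = ∫_0^3 (16*x^2 + 16*x + 4) dx. Term by term:
    ∫_0^3 16*x^2 dx = 144;  ∫_0^3 16*x dx = 72;  ∫_0^3 4 dx = 12.
  Sum: 144 + 72 + 12 = 228.
Adding: ||u||_{H^1}^2 = 1962/5 + 228 = 3102/5.


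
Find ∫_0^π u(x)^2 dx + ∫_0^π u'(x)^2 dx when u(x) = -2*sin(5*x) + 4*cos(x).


||u||_{H^1(0,π)}^2 = 68*π

u'(x) = -4*sin(x) - 10*cos(5*x).
Expand u² and (u')² and integrate term by term on (0, π), using: for integers n ≥ 1, ∫_0^π sin²(nx) dx = ∫_0^π cos²(nx) dx = π/2; for n ≠ n', ∫_0^π sin(nx)sin(n'x) dx = ∫_0^π cos(nx)cos(n'x) dx = 0; and by product-to-sum, ∫_0^π sin(nx)cos(n'x) dx = ½∫_0^π [sin((n+n')x) + sin((n−n')x)] dx, which is 0 when n+n' is even and 2n/(n²−n'²) when n+n' is odd (it need not vanish on (0, π)).
  u² squared terms: (-2)²·∫sin(5x)² dx = 4·π/2 = 2*π;  (4)²·∫cos(x)² dx = 16·π/2 = 8*π.
  u² cross terms: 2·(-2)·(4)·∫sin(5x)·cos(x) dx = -16·(0) = 0.
  So ∫_0^π u² dx = 2*π + 8*π + 0 = 10*π.
  (u')² squared terms: (-10)²·∫cos(5x)² dx = 100·π/2 = 50*π;  (-4)²·∫sin(x)² dx = 16·π/2 = 8*π.
  (u')² cross terms: 2·(-10)·(-4)·∫cos(5x)·sin(x) dx = 80·(0) = 0.
  So ∫_0^π (u')² dx = 50*π + 8*π + 0 = 58*π.
||u||_{H^1}^2 = (10*π) + (58*π) = 68*π.


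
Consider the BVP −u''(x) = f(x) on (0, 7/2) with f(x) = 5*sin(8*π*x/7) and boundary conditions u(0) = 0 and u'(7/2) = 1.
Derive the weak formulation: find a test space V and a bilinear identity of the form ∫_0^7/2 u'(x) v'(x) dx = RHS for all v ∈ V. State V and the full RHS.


V = {v ∈ H^1(0, 7/2) : v(0) = 0} (test functions vanish at x = 0 where u is specified); weak form: ∫_0^7/2 u'v' dx = ∫_0^7/2 (5*sin(8*π*x/7)) v dx + v(7/2) for all v ∈ V.

Multiply both sides by a test function v and integrate from 0 to 7/2:
  ∫_0^7/2 −u''(x) v(x) dx = ∫_0^7/2 f(x) v(x) dx.
Integrate the LHS by parts once:
  ∫_0^7/2 −u'' v dx = −[u'(x) v(x)]_0^7/2 + ∫_0^7/2 u'(x) v'(x) dx.
Thus ∫_0^7/2 u'(x) v'(x) dx = ∫_0^7/2 f(x) v(x) dx + [u'(x) v(x)]_0^7/2.
Choose V so that boundary terms are either known or forced to vanish.
Mixed BC: u(0) = 0 (Dirichlet) and u'(7/2) = 1 (Neumann). Define V = {v ∈ H^1(0, 7/2) : v(0) = 0}. Then [u' v]_0^7/2 = u'(7/2)·v(7/2) − u'(0)·0 = v(7/2).
Weak formulation: find u (satisfying any essential BC) such that ∫_0^7/2 u'(x) v'(x) dx = ∫_0^7/2 f v dx + v(7/2) for all v ∈ V (Dirichlet at 0 absorbed into V; Neumann datum at x = 7/2 contributes the boundary term).
Substituting f(x) = 5*sin(8*π*x/7), the right-hand side is ∫_0^7/2 (5*sin(8*π*x/7)) v dx + v(7/2).


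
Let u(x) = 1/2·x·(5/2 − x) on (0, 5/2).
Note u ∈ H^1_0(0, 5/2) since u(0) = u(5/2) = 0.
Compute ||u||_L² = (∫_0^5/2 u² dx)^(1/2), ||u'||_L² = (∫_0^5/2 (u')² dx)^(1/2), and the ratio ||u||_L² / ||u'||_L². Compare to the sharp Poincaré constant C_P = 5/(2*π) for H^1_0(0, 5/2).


||u||_L² / ||u'||_L² = sqrt(10)/4 < C_P = 5/(2*π).

u(x) = 1/2·x·(5/2 − x), so u'(x) = 5/4 - x.
u(x) = 1/2·x·(5/2 − x) vanishes at x = 0 and x = 5/2, so u ∈ H^1_0(0, 5/2). Differentiate via the product rule and integrate the resulting polynomials term by term.
  ∫_0^5/2 u² dx = ∫_0^5/2 (x^4/4 - 5*x^3/4 + 25*x^2/16) dx. Term by term:
    ∫_0^5/2 x^4/4 dx = 625/128;  ∫_0^5/2 -5*x^3/4 dx = -3125/256;  ∫_0^5/2 25*x^2/16 dx = 3125/384.
  Sum: 625/128 − 3125/256 + 3125/384 = 625/768.
  ∫_0^5/2 (u')² dx = ∫_0^5/2 (x^2 - 5*x/2 + 25/16) dx. Term by term:
    ∫_0^5/2 x^2 dx = 125/24;  ∫_0^5/2 -5*x/2 dx = -125/16;  ∫_0^5/2 25/16 dx = 125/32.
  Sum: 125/24 − 125/16 + 125/32 = 125/96.
∫_0^5/2 u² dx = 625/768, so ||u||_L² = 25*sqrt(3)/48.
∫_0^5/2 (u')² dx = 125/96, so ||u'||_L² = 5*sqrt(30)/24.
Ratio ||u||_L² / ||u'||_L² = sqrt(10)/4.
Sharp Poincaré constant on H^1_0(0, 5/2) is C_P = L/π = 5/(2*π), achieved by sin(2*π/5·x).
A polynomial bump cannot attain the sharp Poincaré constant (only the first sine eigenfunction does), so the ratio is strictly less than C_P, consistent with ||u||_L² ≤ C_P ||u'||_L².


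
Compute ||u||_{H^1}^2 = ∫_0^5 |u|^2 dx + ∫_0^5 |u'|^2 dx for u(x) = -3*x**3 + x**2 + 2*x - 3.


||u||_{H^1}^2 = 5249255/42

The H^1 norm (squared) on an interval (0, L) is
  ||u||_{H^1}^2 = ∫_0^L u(x)^2 dx + ∫_0^L u'(x)^2 dx.
Compute u'(x) = -9*x**2 + 2*x + 2.
Then u(x)^2 = 9*x**6 - 6*x**5 - 11*x**4 + 22*x**3 - 2*x**2 - 12*x + 9 and u'(x)^2 = 81*x**4 - 36*x**3 - 32*x**2 + 8*x + 4.
Integrate each monomial from 0 to 5 using ∫_0^5 c·x^n dx = c·5^(n+1)/(n+1):
  ∫_0^5 u(x)^2 dx = ∫_0^5 (9*x^6 - 6*x^5 - 11*x^4 + 22*x^3 - 2*x^2 - 12*x + 9) dx. Term by term:
    ∫_0^5 9*x^6 dx = 703125/7;  ∫_0^5 -6*x^5 dx = -15625;  ∫_0^5 -11*x^4 dx = -6875;
    ∫_0^5 22*x^3 dx = 6875/2;  ∫_0^5 -2*x^2 dx = -250/3;  ∫_0^5 -12*x dx = -150;
    ∫_0^5 9 dx = 45.
  Sum: 703125/7 − 15625 − 6875 + 6875/2 − 250/3 − 150 + 45 = 3410215/42.
  ∫_0^5 u'(x)^2 dx = ∫_0^5 (81*x^4 - 36*x^3 - 32*x^2 + 8*x + 4) dx. Term by term:
    ∫_0^5 81*x^4 dx = 50625;  ∫_0^5 -36*x^3 dx = -5625;  ∫_0^5 -32*x^2 dx = -4000/3;
    ∫_0^5 8*x dx = 100;  ∫_0^5 4 dx = 20.
  Sum: 50625 − 5625 − 4000/3 + 100 + 20 = 131360/3.
Adding: ||u||_{H^1}^2 = 3410215/42 + 131360/3 = 5249255/42.


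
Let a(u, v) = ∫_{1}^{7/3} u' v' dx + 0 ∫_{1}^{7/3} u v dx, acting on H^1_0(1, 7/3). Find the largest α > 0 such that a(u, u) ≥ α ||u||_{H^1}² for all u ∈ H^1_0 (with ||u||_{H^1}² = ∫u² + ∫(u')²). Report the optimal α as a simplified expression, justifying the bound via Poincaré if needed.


α = 9*π^2/(16 + 9*π^2)

Coercivity of a(·,·) on H^1_0(1, 7/3) means a(u, u) ≥ α ||u||_{H^1}² for every u ∈ H^1_0.
The interval has length L = 4/3, and Poincaré/coercivity depend only on L. Here a(u, u) = ∫(u')² + (0)·∫u².
Here c = 0, so a(u,u) = ∫(u')² alone. The condition a(u,u) ≥ α||u||_{H^1}² reads (1−α)∫(u')² ≥ (α−c)∫u². Any admissible α is ≤ 1 (rapidly oscillating u have ∫u²/∫(u')² → 0), and α = 1 would force 0 ≥ (1−c)∫u², impossible since c < 1; so 1−α > 0. By the sharp Poincaré inequality on H^1_0 of an interval of length L, ∫(u')² ≥ (π/L)²∫u² with equality for the first sine mode sin(π(x−x₀)/L) (x₀ the left endpoint), so the inequality holds for all u iff (1−α)(π/L)² ≥ α − c, i.e. α ≤ ((π/L)² + c)/((π/L)² + 1) = (1 + c(L/π)²)/(1 + (L/π)²). (Direct route, valid since c ≤ 0: Poincaré gives c∫u² ≥ c(L/π)²∫(u')², so a(u,u) ≥ (1 + c(L/π)²)∫(u')², while ||u||_{H^1}² ≤ (1 + (L/π)²)∫(u')²; dividing yields the same α.) With (π/L)² = 9*π^2/16 and c = 0, the largest admissible constant is α = ((π/L)² + c)/((π/L)² + 1).
Simplifying, α = 9*π^2/(16 + 9*π^2).
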